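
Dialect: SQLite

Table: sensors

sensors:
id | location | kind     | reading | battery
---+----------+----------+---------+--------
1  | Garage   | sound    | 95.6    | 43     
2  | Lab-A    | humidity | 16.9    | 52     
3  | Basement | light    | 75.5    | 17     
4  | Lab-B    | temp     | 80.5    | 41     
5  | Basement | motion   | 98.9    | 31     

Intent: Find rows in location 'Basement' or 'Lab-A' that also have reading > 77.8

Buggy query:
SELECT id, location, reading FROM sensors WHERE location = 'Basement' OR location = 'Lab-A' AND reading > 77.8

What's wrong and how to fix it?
Bug: AND binds tighter than OR, so this parses as location = 'Basement' OR (location = 'Lab-A' AND reading > 77.8)

Fix: Group the OR with parentheses (or use IN), then AND the threshold

Corrected query:
SELECT id, location, reading FROM sensors WHERE (location = 'Basement' OR location = 'Lab-A') AND reading > 77.8

Result:
id | location | reading
---+----------+--------
5  | Basement | 98.9   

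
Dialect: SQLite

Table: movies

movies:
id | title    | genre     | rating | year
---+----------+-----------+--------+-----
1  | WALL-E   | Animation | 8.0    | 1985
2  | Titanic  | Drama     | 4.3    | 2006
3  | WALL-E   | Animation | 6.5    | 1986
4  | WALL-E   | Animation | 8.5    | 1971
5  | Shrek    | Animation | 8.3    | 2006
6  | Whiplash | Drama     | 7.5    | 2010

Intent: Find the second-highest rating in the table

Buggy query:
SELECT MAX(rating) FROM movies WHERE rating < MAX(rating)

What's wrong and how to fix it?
Bug: The inner MAX is an aggregate inside WHERE, which is not allowed

Fix: Compute the overall MAX in a subquery, then take MAX of rows below it

Corrected query:
SELECT MAX(rating) FROM movies WHERE rating < (SELECT MAX(rating) FROM movies)

Result:
MAX(rating)
-----------
8.3        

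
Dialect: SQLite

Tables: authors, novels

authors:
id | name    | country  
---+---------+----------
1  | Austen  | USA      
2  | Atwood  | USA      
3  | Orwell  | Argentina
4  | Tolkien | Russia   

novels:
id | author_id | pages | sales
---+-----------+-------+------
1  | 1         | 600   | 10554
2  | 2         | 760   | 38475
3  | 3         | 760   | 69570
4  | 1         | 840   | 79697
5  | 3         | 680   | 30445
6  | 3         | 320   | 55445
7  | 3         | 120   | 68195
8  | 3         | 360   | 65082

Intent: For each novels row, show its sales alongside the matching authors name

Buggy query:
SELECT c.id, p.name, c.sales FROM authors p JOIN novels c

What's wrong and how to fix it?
Bug: JOIN with no ON clause produces a cartesian product; every novels row pairs with every authors row

Fix: Add ON c.author_id = p.id to the JOIN

Corrected query:
SELECT c.id, p.name, c.sales FROM authors p JOIN novels c ON c.author_id = p.id

Result:
id | name   | sales
---+--------+------
1  | Austen | 10554
2  | Atwood | 38475
3  | Orwell | 69570
4  | Austen | 79697
5  | Orwell | 30445
6  | Orwell | 55445
7  | Orwell | 68195
8  | Orwell | 65082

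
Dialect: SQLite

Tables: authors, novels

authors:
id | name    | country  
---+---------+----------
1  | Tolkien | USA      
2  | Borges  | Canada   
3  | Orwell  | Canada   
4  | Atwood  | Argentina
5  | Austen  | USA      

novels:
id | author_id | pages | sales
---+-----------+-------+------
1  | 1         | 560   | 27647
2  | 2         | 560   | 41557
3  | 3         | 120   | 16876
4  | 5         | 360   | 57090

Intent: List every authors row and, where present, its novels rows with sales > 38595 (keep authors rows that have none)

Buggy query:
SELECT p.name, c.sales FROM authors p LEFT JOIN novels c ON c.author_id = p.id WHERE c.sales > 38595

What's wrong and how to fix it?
Bug: Filtering c.sales in WHERE discards the NULL rows produced by LEFT JOIN, turning it into an inner join

Fix: Move the right-table condition into the ON clause so unmatched parents are kept

Corrected query:
SELECT p.name, c.sales FROM authors p LEFT JOIN novels c ON c.author_id = p.id AND c.sales > 38595

Result:
name    | sales
--------+------
Tolkien | NULL 
Borges  | 41557
Orwell  | NULL 
Atwood  | NULL 
Austen  | 57090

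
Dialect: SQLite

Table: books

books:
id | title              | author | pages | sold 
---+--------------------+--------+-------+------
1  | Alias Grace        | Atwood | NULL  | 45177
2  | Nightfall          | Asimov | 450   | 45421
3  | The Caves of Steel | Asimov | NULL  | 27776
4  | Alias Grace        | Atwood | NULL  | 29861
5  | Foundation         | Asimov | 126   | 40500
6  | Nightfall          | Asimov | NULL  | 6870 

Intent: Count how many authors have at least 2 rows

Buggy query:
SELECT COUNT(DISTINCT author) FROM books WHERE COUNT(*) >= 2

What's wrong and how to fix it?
Bug: COUNT(*) cannot appear in WHERE; the per-group count doesn't exist yet

Fix: Use a subquery that GROUPs and filters with HAVING, then count its rows

Corrected query:
SELECT COUNT(*) FROM (SELECT author FROM books GROUP BY author HAVING COUNT(*) >= 2)

Result:
COUNT(*)
--------
2       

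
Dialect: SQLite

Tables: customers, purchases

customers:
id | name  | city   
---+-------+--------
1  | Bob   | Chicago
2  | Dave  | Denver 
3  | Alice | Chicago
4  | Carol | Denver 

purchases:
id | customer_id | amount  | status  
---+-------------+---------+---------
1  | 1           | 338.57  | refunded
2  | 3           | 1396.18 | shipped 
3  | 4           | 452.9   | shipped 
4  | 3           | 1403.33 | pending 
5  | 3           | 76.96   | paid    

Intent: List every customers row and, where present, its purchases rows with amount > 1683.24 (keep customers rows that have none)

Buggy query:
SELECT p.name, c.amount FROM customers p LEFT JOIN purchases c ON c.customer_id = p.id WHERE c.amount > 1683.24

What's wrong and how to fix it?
Bug: A WHERE condition on the right-hand table after LEFT JOIN drops unmatched parents

Fix: Move the right-table condition into the ON clause so unmatched parents are kept

Corrected query:
SELECT p.name, c.amount FROM customers p LEFT JOIN purchases c ON c.customer_id = p.id AND c.amount > 1683.24

Result:
name  | amount
------+-------
Bob   | NULL  
Dave  | NULL  
Alice | NULL  
Carol | NULL  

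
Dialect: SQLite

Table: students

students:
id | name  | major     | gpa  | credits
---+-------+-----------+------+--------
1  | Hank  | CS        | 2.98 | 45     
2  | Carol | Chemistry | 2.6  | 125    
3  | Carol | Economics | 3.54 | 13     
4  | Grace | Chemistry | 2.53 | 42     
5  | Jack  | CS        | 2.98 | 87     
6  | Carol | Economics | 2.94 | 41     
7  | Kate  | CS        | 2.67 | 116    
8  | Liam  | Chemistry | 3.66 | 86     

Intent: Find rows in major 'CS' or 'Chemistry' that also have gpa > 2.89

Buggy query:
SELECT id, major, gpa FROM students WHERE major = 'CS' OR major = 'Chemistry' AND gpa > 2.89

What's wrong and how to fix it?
Bug: Without parentheses, AND is evaluated before OR, so the gpa filter only applies to the 'Chemistry' branch

Fix: Add parentheses around the OR so the AND applies to both alternatives

Corrected query:
SELECT id, major, gpa FROM students WHERE (major = 'CS' OR major = 'Chemistry') AND gpa > 2.89

Result:
id | major     | gpa 
---+-----------+-----
1  | CS        | 2.98
5  | CS        | 2.98
8  | Chemistry | 3.66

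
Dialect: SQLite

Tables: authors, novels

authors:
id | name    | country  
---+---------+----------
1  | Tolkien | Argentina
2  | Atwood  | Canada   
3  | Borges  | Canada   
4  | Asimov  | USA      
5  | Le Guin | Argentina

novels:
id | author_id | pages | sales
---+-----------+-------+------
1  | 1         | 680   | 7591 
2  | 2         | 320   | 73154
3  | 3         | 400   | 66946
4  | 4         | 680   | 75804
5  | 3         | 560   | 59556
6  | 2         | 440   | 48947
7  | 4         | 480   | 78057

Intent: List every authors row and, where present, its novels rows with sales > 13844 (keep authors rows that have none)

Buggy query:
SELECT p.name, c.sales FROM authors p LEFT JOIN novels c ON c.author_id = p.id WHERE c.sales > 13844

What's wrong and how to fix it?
Bug: Filtering c.sales in WHERE discards the NULL rows produced by LEFT JOIN, turning it into an inner join

Fix: Put 'c.sales > 13844' in the JOIN's ON clause instead of WHERE

Corrected query:
SELECT p.name, c.sales FROM authors p LEFT JOIN novels c ON c.author_id = p.id AND c.sales > 13844

Result:
name    | sales
--------+------
Tolkien | NULL 
Atwood  | 48947
Atwood  | 73154
Borges  | 59556
Borges  | 66946
Asimov  | 75804
Asimov  | 78057
Le Guin | NULL 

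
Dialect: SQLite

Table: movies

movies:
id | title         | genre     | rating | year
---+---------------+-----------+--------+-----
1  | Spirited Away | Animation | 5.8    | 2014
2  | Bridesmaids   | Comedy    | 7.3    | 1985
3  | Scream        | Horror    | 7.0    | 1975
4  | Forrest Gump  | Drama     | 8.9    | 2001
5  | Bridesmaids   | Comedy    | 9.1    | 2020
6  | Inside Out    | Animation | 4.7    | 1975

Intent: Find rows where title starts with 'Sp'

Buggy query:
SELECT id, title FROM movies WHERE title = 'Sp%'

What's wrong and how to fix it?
Bug: Wildcards only work with LIKE; '=' treats '%' as a literal character

Fix: Replace '=' with LIKE so 'Sp%' is treated as a pattern

Corrected query:
SELECT id, title FROM movies WHERE title LIKE 'Sp%'

Result:
id | title        
---+--------------
1  | Spirited Away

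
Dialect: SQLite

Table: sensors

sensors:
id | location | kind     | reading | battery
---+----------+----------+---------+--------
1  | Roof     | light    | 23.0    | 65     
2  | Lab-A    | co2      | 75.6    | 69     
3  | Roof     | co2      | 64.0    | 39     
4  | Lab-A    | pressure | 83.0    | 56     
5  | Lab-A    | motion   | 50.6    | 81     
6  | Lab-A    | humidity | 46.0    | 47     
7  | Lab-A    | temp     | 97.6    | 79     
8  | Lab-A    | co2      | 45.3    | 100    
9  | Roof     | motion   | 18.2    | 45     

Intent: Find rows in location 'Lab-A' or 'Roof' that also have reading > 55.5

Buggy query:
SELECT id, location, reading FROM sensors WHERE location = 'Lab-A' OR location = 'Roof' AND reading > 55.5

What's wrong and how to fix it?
Bug: AND binds tighter than OR, so this parses as location = 'Lab-A' OR (location = 'Roof' AND reading > 55.5)

Fix: Add parentheses around the OR so the AND applies to both alternatives

Corrected query:
SELECT id, location, reading FROM sensors WHERE (location = 'Lab-A' OR location = 'Roof') AND reading > 55.5

Result:
id | location | reading
---+----------+--------
2  | Lab-A    | 75.6   
3  | Roof     | 64     
4  | Lab-A    | 83     
7  | Lab-A    | 97.6   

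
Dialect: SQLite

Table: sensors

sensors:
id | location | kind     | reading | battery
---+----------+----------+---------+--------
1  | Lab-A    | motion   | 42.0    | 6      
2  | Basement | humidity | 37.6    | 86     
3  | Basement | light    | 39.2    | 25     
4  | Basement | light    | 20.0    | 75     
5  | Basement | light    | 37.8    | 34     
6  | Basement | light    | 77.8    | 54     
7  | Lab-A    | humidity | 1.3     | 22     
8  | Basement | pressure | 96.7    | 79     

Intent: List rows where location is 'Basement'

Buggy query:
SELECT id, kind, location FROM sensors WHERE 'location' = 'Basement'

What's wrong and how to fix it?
Bug: 'location' in single quotes is a string literal, not the column; the comparison is literal-vs-literal and never true

Fix: Remove the quotes around the column name (or use double quotes for an identifier)

Corrected query:
SELECT id, kind, location FROM sensors WHERE location = 'Basement'

Result:
id | kind     | location
---+----------+---------
2  | humidity | Basement
3  | light    | Basement
4  | light    | Basement
5  | light    | Basement
6  | light    | Basement
8  | pressure | Basement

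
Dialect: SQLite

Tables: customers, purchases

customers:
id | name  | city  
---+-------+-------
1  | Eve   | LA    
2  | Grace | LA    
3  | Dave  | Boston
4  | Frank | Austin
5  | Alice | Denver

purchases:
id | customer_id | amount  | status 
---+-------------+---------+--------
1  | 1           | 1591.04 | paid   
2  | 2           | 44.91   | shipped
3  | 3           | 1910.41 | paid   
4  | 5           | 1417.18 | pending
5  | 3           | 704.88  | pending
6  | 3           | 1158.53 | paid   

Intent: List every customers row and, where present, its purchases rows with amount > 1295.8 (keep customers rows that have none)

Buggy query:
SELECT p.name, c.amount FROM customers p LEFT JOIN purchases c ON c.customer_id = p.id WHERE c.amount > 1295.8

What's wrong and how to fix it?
Bug: Filtering c.amount in WHERE discards the NULL rows produced by LEFT JOIN, turning it into an inner join

Fix: Move the right-table condition into the ON clause so unmatched parents are kept

Corrected query:
SELECT p.name, c.amount FROM customers p LEFT JOIN purchases c ON c.customer_id = p.id AND c.amount > 1295.8

Result:
name  | amount 
------+--------
Eve   | 1591.04
Grace | NULL   
Dave  | 1910.41
Frank | NULL   
Alice | 1417.18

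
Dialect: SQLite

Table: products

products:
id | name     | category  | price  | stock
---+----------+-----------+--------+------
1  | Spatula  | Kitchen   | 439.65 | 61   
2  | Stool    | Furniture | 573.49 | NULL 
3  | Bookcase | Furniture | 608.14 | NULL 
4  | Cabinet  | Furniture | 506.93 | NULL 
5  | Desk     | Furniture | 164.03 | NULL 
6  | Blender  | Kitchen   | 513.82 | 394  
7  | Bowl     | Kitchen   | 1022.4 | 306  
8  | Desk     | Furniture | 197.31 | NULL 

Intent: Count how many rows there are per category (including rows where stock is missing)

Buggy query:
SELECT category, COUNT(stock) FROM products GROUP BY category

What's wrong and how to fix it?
Bug: COUNT(column) counts non-NULL values only; rows with NULL stock aren't counted

Fix: Replace COUNT(stock) with COUNT(*)

Corrected query:
SELECT category, COUNT(*) FROM products GROUP BY category

Result:
category  | COUNT(*)
----------+---------
Furniture | 5       
Kitchen   | 3       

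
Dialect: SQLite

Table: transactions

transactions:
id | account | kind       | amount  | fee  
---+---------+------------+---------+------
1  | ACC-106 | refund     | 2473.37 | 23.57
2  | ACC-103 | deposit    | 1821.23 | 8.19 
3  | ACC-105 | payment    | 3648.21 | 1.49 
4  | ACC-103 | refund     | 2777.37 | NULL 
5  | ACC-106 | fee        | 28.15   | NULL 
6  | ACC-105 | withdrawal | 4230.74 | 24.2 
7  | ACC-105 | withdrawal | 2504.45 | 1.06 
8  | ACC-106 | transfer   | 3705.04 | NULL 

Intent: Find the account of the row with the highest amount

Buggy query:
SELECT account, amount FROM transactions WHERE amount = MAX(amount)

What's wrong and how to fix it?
Bug: MAX(amount) is an aggregate and cannot be used directly in WHERE

Fix: Wrap MAX in a scalar subquery so WHERE compares against a single value

Corrected query:
SELECT account, amount FROM transactions WHERE amount = (SELECT MAX(amount) FROM transactions)

Result:
account | amount 
--------+--------
ACC-105 | 4230.74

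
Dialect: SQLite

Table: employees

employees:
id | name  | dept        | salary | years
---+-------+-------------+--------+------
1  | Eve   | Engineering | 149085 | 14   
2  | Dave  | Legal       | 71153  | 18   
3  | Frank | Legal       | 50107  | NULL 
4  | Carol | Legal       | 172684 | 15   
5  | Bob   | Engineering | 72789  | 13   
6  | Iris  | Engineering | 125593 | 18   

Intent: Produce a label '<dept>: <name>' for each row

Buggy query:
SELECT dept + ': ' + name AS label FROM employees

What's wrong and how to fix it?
Bug: '+' is numeric addition; on text columns SQLite converts them to 0 instead of concatenating

Fix: Use the || operator for string concatenation

Corrected query:
SELECT dept || ': ' || name AS label FROM employees

Result:
label            
-----------------
Engineering: Eve 
Legal: Dave      
Legal: Frank     
Legal: Carol     
Engineering: Bob 
Engineering: Iris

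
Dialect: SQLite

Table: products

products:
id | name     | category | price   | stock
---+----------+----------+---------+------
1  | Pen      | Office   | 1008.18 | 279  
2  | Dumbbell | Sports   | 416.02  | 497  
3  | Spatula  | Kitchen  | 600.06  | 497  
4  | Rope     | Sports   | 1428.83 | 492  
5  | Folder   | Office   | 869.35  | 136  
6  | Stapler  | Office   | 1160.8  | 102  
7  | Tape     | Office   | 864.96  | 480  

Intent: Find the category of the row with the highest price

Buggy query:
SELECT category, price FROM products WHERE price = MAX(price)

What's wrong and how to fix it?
Bug: WHERE is evaluated per row; an aggregate over the whole table isn't defined there

Fix: Wrap MAX in a scalar subquery so WHERE compares against a single value

Corrected query:
SELECT category, price FROM products WHERE price = (SELECT MAX(price) FROM products)

Result:
category | price  
---------+--------
Sports   | 1428.83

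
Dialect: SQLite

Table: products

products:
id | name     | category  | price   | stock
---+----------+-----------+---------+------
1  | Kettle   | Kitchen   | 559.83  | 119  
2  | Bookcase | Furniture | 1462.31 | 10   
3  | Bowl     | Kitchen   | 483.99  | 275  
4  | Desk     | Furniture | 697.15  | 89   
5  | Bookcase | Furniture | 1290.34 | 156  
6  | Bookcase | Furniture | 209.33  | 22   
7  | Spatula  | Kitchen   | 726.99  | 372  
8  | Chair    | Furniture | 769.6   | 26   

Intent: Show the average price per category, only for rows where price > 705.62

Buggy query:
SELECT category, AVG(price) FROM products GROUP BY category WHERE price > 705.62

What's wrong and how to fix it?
Bug: Row-level WHERE must come before GROUP BY in the clause order

Fix: Place WHERE between FROM and GROUP BY

Corrected query:
SELECT category, AVG(price) FROM products WHERE price > 705.62 GROUP BY category

Result:
category  | AVG(price) 
----------+------------
Furniture | 1174.083333
Kitchen   | 726.99     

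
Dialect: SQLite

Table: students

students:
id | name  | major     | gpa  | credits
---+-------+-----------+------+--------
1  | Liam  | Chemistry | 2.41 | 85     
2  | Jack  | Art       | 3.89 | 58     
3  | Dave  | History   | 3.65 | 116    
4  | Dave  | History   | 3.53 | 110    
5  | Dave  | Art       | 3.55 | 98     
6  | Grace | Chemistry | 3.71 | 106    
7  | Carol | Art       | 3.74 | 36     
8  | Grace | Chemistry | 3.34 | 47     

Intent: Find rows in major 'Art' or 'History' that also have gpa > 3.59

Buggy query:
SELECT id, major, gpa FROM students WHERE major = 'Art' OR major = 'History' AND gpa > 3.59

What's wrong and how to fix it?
Bug: AND binds tighter than OR, so this parses as major = 'Art' OR (major = 'History' AND gpa > 3.59)

Fix: Add parentheses around the OR so the AND applies to both alternatives

Corrected query:
SELECT id, major, gpa FROM students WHERE (major = 'Art' OR major = 'History') AND gpa > 3.59

Result:
id | major   | gpa 
---+---------+-----
2  | Art     | 3.89
3  | History | 3.65
7  | Art     | 3.74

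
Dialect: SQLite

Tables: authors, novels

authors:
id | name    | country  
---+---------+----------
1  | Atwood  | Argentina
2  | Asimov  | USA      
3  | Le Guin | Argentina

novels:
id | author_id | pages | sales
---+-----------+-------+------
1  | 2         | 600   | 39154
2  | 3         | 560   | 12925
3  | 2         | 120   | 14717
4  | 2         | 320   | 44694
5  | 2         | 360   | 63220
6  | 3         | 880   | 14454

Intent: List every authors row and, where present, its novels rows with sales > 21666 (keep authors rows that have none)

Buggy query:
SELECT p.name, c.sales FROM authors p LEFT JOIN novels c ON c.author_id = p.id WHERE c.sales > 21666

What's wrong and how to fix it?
Bug: Filtering c.sales in WHERE discards the NULL rows produced by LEFT JOIN, turning it into an inner join

Fix: Move the right-table condition into the ON clause so unmatched parents are kept

Corrected query:
SELECT p.name, c.sales FROM authors p LEFT JOIN novels c ON c.author_id = p.id AND c.sales > 21666

Result:
name    | sales
--------+------
Atwood  | NULL 
Asimov  | 39154
Asimov  | 44694
Asimov  | 63220
Le Guin | NULL 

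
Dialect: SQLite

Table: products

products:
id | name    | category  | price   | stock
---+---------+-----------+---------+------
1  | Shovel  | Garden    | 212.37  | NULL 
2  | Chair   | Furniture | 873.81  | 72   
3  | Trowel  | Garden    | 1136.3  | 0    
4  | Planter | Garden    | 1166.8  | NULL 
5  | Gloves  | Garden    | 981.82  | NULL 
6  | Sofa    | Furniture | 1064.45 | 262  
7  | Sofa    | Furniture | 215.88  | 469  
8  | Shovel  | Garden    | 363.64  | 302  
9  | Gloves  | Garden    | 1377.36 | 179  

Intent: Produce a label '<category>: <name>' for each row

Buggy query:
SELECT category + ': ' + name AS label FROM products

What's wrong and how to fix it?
Bug: '+' is numeric addition; on text columns SQLite converts them to 0 instead of concatenating

Fix: Use the || operator for string concatenation

Corrected query:
SELECT category || ': ' || name AS label FROM products

Result:
label           
----------------
Garden: Shovel  
Furniture: Chair
Garden: Trowel  
Garden: Planter 
Garden: Gloves  
Furniture: Sofa 
Furniture: Sofa 
Garden: Shovel  
Garden: Gloves  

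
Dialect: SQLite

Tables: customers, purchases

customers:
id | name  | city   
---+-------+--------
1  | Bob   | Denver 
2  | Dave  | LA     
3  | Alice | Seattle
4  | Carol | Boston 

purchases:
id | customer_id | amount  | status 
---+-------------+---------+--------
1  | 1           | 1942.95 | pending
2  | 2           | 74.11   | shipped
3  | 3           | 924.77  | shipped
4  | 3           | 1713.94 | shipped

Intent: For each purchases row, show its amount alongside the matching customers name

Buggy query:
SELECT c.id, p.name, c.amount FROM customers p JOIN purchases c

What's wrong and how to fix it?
Bug: Missing join condition: each purchases row is matched to all customers rows instead of just its own

Fix: Specify the join condition linking the foreign key to the parent id

Corrected query:
SELECT c.id, p.name, c.amount FROM customers p JOIN purchases c ON c.customer_id = p.id

Result:
id | name  | amount 
---+-------+--------
1  | Bob   | 1942.95
2  | Dave  | 74.11  
3  | Alice | 924.77 
4  | Alice | 1713.94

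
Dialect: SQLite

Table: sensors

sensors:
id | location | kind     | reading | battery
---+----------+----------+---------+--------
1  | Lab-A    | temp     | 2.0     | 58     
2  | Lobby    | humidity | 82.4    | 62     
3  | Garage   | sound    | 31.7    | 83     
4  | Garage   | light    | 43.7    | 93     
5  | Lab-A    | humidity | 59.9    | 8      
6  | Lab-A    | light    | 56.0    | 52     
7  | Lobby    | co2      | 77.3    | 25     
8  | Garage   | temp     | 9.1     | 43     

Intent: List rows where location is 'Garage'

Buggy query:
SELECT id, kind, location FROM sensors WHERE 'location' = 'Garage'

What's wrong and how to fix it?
Bug: Single quotes denote string literals in SQL; the column name is being compared as a constant string

Fix: Remove the quotes around the column name (or use double quotes for an identifier)

Corrected query:
SELECT id, kind, location FROM sensors WHERE location = 'Garage'

Result:
id | kind  | location
---+-------+---------
3  | sound | Garage  
4  | light | Garage  
8  | temp  | Garage  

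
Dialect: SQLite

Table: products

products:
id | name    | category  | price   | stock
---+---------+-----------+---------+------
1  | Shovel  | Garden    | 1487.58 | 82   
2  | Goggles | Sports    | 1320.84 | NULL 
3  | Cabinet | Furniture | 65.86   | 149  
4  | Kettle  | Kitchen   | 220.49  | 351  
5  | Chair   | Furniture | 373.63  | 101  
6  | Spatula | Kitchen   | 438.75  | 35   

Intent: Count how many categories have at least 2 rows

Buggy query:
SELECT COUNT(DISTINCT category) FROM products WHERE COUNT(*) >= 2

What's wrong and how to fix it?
Bug: WHERE filters individual rows, not groups, so a group-level COUNT is invalid there

Fix: Use a subquery that GROUPs and filters with HAVING, then count its rows

Corrected query:
SELECT COUNT(*) FROM (SELECT category FROM products GROUP BY category HAVING COUNT(*) >= 2)

Result:
COUNT(*)
--------
2       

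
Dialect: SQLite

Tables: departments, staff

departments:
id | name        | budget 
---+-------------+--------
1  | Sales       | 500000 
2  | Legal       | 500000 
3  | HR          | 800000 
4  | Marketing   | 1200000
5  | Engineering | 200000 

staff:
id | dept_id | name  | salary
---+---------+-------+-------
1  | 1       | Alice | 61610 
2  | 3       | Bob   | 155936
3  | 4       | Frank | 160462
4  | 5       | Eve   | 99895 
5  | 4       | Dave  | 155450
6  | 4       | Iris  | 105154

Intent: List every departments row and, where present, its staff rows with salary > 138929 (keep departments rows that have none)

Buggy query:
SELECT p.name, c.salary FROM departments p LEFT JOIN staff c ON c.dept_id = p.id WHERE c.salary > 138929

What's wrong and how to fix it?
Bug: A WHERE condition on the right-hand table after LEFT JOIN drops unmatched parents

Fix: Put 'c.salary > 138929' in the JOIN's ON clause instead of WHERE

Corrected query:
SELECT p.name, c.salary FROM departments p LEFT JOIN staff c ON c.dept_id = p.id AND c.salary > 138929

Result:
name        | salary
------------+-------
Sales       | NULL  
Legal       | NULL  
HR          | 155936
Marketing   | 155450
Marketing   | 160462
Engineering | NULL  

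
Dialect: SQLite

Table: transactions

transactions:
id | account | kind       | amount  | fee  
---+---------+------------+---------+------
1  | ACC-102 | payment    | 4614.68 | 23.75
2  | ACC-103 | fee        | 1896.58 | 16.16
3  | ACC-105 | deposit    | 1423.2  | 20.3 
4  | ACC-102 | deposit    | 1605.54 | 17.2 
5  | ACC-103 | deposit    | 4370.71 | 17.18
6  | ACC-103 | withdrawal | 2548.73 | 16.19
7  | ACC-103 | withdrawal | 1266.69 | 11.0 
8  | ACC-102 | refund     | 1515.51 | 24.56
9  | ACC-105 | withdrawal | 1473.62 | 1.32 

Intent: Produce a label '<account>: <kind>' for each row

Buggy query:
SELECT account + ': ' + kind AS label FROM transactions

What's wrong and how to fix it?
Bug: SQLite uses || for string concatenation; + coerces text to numbers (yielding 0)

Fix: Use the || operator for string concatenation

Corrected query:
SELECT account || ': ' || kind AS label FROM transactions

Result:
label              
-------------------
ACC-102: payment   
ACC-103: fee       
ACC-105: deposit   
ACC-102: deposit   
ACC-103: deposit   
ACC-103: withdrawal
ACC-103: withdrawal
ACC-102: refund    
ACC-105: withdrawal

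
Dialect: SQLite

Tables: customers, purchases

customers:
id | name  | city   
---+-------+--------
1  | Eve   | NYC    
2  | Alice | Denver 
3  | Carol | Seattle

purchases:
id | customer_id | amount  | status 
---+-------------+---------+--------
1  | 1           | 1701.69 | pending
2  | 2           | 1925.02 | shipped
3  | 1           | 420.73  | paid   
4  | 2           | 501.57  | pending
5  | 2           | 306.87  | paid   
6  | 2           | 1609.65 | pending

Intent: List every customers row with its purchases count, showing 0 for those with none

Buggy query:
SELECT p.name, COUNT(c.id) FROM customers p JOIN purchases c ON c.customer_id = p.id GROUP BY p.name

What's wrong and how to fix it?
Bug: An inner join excludes parents with zero children

Fix: Use LEFT JOIN so parents without children still appear (COUNT(c.id) gives 0)

Corrected query:
SELECT p.name, COUNT(c.id) FROM customers p LEFT JOIN purchases c ON c.customer_id = p.id GROUP BY p.name

Result:
name  | COUNT(c.id)
------+------------
Alice | 4          
Carol | 0          
Eve   | 2          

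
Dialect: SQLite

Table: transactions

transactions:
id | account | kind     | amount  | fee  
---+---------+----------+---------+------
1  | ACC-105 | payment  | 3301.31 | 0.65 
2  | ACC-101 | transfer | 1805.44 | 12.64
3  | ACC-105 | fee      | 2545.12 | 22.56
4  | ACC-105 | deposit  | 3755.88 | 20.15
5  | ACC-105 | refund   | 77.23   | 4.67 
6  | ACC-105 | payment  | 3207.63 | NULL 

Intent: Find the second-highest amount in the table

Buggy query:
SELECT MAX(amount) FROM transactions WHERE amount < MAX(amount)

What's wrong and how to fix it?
Bug: The inner MAX is an aggregate inside WHERE, which is not allowed

Fix: Compute the overall MAX in a subquery, then take MAX of rows below it

Corrected query:
SELECT MAX(amount) FROM transactions WHERE amount < (SELECT MAX(amount) FROM transactions)

Result:
MAX(amount)
-----------
3301.31    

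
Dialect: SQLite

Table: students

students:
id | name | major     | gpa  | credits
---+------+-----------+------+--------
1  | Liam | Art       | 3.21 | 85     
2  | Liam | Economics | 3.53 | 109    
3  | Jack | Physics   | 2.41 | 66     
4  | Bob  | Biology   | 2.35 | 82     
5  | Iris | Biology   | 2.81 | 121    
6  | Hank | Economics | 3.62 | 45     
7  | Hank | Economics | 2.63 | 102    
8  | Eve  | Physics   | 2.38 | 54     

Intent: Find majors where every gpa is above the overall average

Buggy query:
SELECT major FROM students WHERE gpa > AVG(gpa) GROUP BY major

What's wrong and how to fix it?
Bug: WHERE evaluates per row before aggregation, so AVG() is unavailable

Fix: Compute the overall average in a scalar subquery and compare each group's MIN against it in HAVING

Corrected query:
SELECT major FROM students GROUP BY major HAVING MIN(gpa) > (SELECT AVG(gpa) FROM students)

Result:
major
-----
Art  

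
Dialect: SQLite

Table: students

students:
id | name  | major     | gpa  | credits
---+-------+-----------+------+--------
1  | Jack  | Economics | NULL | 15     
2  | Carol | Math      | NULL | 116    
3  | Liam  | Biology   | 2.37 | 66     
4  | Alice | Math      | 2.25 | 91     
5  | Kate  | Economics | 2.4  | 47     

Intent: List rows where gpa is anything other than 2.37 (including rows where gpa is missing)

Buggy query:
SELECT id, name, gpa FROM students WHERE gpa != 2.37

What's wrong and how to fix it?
Bug: 'gpa != 2.37' is unknown when gpa is NULL, so NULL rows are silently excluded

Fix: Handle NULL separately with IS NULL alongside the inequality

Corrected query:
SELECT id, name, gpa FROM students WHERE gpa != 2.37 OR gpa IS NULL

Result:
id | name  | gpa 
---+-------+-----
1  | Jack  | NULL
2  | Carol | NULL
4  | Alice | 2.25
5  | Kate  | 2.4 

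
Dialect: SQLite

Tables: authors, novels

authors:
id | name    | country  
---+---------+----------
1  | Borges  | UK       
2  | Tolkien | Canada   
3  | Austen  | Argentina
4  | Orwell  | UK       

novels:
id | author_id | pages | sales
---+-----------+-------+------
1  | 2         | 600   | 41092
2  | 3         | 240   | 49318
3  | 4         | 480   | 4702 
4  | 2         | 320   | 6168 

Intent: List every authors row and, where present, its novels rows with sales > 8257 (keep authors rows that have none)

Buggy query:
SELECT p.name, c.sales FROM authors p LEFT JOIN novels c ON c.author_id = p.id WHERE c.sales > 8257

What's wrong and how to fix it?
Bug: A WHERE condition on the right-hand table after LEFT JOIN drops unmatched parents

Fix: Move the right-table condition into the ON clause so unmatched parents are kept

Corrected query:
SELECT p.name, c.sales FROM authors p LEFT JOIN novels c ON c.author_id = p.id AND c.sales > 8257

Result:
name    | sales
--------+------
Borges  | NULL 
Tolkien | 41092
Austen  | 49318
Orwell  | NULL 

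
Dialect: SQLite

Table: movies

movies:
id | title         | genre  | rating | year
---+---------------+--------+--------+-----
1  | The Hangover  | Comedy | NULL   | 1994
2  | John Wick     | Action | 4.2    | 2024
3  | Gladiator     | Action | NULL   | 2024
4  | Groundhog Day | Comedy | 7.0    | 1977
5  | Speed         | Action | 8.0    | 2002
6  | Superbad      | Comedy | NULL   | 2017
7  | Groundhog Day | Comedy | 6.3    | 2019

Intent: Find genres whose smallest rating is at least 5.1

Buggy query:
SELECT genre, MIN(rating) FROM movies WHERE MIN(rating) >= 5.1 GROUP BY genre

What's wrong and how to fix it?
Bug: MIN() in WHERE is a misuse of aggregate

Fix: Replace WHERE with HAVING after the GROUP BY

Corrected query:
SELECT genre, MIN(rating) FROM movies GROUP BY genre HAVING MIN(rating) >= 5.1

Result:
genre  | MIN(rating)
-------+------------
Comedy | 6.3        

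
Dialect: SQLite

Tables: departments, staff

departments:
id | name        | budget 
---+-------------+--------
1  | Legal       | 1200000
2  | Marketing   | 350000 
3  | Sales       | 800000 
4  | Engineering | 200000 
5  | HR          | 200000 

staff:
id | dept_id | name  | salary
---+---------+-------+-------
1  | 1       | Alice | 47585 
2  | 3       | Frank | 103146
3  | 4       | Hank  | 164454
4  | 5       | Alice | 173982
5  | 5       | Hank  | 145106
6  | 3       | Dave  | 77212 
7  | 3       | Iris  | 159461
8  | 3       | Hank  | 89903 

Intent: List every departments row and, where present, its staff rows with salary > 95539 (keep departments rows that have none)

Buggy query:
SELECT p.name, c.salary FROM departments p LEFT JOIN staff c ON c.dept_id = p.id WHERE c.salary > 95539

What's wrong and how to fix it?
Bug: A WHERE condition on the right-hand table after LEFT JOIN drops unmatched parents

Fix: Move the right-table condition into the ON clause so unmatched parents are kept

Corrected query:
SELECT p.name, c.salary FROM departments p LEFT JOIN staff c ON c.dept_id = p.id AND c.salary > 95539

Result:
name        | salary
------------+-------
Legal       | NULL  
Marketing   | NULL  
Sales       | 103146
Sales       | 159461
Engineering | 164454
HR          | 145106
HR          | 173982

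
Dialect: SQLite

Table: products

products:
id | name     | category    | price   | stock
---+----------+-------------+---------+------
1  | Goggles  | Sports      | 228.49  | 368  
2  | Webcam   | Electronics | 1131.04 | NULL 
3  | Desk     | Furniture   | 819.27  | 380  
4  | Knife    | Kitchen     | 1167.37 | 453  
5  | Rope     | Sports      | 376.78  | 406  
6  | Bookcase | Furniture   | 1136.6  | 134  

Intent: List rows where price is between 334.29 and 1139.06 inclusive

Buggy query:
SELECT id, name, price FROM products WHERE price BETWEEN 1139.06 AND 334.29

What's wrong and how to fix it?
Bug: BETWEEN expects the lower bound first; with 1139.06 AND 334.29 the range is empty

Fix: Swap the bounds so the smaller value comes first

Corrected query:
SELECT id, name, price FROM products WHERE price BETWEEN 334.29 AND 1139.06

Result:
id | name     | price  
---+----------+--------
2  | Webcam   | 1131.04
3  | Desk     | 819.27 
5  | Rope     | 376.78 
6  | Bookcase | 1136.6 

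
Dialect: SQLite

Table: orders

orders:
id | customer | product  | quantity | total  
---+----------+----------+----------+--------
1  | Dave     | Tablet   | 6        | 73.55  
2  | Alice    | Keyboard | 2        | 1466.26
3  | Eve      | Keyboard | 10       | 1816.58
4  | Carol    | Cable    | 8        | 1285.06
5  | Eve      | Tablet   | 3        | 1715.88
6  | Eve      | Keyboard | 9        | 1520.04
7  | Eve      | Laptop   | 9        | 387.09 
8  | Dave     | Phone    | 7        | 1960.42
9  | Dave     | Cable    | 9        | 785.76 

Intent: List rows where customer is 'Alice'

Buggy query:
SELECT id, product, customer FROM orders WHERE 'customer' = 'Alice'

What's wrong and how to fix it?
Bug: 'customer' in single quotes is a string literal, not the column; the comparison is literal-vs-literal and never true

Fix: Reference the column as customer without single quotes

Corrected query:
SELECT id, product, customer FROM orders WHERE customer = 'Alice'

Result:
id | product  | customer
---+----------+---------
2  | Keyboard | Alice   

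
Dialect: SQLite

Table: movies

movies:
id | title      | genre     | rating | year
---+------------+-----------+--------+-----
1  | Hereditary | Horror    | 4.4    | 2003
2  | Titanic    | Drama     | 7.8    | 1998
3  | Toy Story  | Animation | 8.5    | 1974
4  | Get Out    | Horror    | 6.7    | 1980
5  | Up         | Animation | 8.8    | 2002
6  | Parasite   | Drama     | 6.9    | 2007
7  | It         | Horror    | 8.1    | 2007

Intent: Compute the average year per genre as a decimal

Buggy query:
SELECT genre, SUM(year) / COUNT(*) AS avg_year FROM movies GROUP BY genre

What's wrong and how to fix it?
Bug: Both operands are integers, so '/' performs integer division and truncates

Fix: Multiply by 1.0 (or CAST to REAL) to force floating-point division

Corrected query:
SELECT genre, SUM(year) * 1.0 / COUNT(*) AS avg_year FROM movies GROUP BY genre

Result:
genre     | avg_year   
----------+------------
Animation | 1988       
Drama     | 2002.5     
Horror    | 1996.666667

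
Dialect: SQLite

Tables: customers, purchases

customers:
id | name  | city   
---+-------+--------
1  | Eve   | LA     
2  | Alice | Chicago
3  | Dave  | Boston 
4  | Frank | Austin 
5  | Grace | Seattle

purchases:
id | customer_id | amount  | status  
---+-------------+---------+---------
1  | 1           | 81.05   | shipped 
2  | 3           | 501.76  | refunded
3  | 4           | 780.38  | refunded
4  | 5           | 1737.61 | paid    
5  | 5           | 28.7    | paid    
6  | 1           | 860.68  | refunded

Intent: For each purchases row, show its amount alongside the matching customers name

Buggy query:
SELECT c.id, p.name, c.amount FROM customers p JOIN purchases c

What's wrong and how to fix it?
Bug: JOIN with no ON clause produces a cartesian product; every purchases row pairs with every customers row

Fix: Add ON c.customer_id = p.id to the JOIN

Corrected query:
SELECT c.id, p.name, c.amount FROM customers p JOIN purchases c ON c.customer_id = p.id

Result:
id | name  | amount 
---+-------+--------
1  | Eve   | 81.05  
2  | Dave  | 501.76 
3  | Frank | 780.38 
4  | Grace | 1737.61
5  | Grace | 28.7   
6  | Eve   | 860.68 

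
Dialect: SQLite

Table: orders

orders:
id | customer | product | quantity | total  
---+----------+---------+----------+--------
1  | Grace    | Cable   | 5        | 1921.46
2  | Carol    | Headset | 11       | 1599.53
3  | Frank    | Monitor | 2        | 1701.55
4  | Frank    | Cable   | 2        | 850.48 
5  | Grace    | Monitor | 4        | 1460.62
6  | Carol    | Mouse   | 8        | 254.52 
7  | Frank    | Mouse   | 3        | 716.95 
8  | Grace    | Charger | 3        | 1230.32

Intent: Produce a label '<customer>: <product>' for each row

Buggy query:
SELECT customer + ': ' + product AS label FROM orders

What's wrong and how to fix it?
Bug: SQLite uses || for string concatenation; + coerces text to numbers (yielding 0)

Fix: Use the || operator for string concatenation

Corrected query:
SELECT customer || ': ' || product AS label FROM orders

Result:
label         
--------------
Grace: Cable  
Carol: Headset
Frank: Monitor
Frank: Cable  
Grace: Monitor
Carol: Mouse  
Frank: Mouse  
Grace: Charger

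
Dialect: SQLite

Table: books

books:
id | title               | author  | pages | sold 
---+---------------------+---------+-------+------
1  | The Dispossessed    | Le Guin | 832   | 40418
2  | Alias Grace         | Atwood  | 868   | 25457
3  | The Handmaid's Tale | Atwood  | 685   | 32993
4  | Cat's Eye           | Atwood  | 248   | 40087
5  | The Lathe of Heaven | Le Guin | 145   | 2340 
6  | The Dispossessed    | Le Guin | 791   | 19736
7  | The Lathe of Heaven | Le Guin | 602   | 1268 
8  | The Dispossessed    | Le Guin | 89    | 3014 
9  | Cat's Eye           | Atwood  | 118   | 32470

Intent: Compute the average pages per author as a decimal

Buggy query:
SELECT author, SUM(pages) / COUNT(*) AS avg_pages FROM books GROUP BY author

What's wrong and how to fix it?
Bug: SUM(pages) and COUNT(*) are both integers; the division truncates the fractional part

Fix: Cast one side to REAL so the division keeps the fractional part

Corrected query:
SELECT author, SUM(pages) * 1.0 / COUNT(*) AS avg_pages FROM books GROUP BY author

Result:
author  | avg_pages
--------+----------
Atwood  | 479.75   
Le Guin | 491.8    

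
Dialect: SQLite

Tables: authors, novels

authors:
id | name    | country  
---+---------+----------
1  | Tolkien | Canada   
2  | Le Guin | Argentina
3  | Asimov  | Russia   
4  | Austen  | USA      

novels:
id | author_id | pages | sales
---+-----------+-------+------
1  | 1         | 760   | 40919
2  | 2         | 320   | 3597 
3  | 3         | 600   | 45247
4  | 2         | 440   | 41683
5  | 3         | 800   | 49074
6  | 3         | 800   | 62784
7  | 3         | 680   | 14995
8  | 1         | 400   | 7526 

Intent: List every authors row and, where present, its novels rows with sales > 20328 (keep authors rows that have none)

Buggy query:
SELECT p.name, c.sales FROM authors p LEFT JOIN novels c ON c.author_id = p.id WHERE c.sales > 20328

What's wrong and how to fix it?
Bug: Filtering c.sales in WHERE discards the NULL rows produced by LEFT JOIN, turning it into an inner join

Fix: Move the right-table condition into the ON clause so unmatched parents are kept

Corrected query:
SELECT p.name, c.sales FROM authors p LEFT JOIN novels c ON c.author_id = p.id AND c.sales > 20328

Result:
name    | sales
--------+------
Tolkien | 40919
Le Guin | 41683
Asimov  | 45247
Asimov  | 49074
Asimov  | 62784
Austen  | NULL 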